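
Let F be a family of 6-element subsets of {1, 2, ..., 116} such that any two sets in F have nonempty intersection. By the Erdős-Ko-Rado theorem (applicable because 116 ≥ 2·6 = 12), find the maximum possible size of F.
max |F| = C(115, 5) = 153476148

Erdős-Ko-Rado (1961): when n ≥ 2k, max |F| = C(n−1, k−1). The bound is attained by the star {A : i ∈ A} for any fixed i ∈ [n]. Here C(116−1, 6−1) = C(115, 5) = 153476148.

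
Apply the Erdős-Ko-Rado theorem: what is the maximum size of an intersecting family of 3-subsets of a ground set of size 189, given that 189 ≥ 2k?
max |F| = C(188, 2) = 17578

Erdős-Ko-Rado (1961): when n ≥ 2k, max |F| = C(n−1, k−1). The bound is attained by the star {A : i ∈ A} for any fixed i ∈ [n]. Here C(189−1, 3−1) = C(188, 2) = 17578.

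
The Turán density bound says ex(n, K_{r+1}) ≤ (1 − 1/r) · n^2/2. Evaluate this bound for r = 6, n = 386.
Turán density bound = (5/6) · 386^2/2 = 186245/3 ≈ 62081.6667

Turán's theorem: ex(n, K_{r+1}) is achieved by the complete r-partite Turán graph T(n, r) with parts as balanced as possible, and is at most (1 − 1/r) · n^2/2. For r = 6, n = 386: the density bound is (5/6) · 148996/2 = 186245/3 ≈ 62081.6667. The integer-valued extremum is e(T(386, 6)) = 62081, which is strictly less than the density bound 186245/3 since 6 ∤ 386 (the parts of T(386, 6) cannot all be equal).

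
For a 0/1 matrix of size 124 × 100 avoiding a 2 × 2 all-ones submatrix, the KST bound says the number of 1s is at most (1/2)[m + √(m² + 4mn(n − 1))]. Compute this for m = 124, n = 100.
z(124, 100; 2, 2) ≤ (1/2)[124 + √(124² + 4·124·100·99)] = (1/2)[124 + √4925776] = 1171.7045

Kővári–Sós–Turán: let r_1, ..., r_124 be the row sums and z = Σ r_i the total number of 1s. Each pair of columns can share at most one row with both entries 1 (else a 2×2 all-ones block appears), so Σ_i C(r_i, 2) ≤ C(100, 2) = 4950. By convexity Σ_i C(r_i, 2) ≥ 124·C(z/124, 2) = z(z − 124)/(2·124), giving z² − 124z − 124·100·99 ≤ 0 and hence z ≤ (1/2)[124 + √(15376 + 4·1227600)] = (1/2)[124 + √4925776] ≈ (1/2)(124 + 2219.4089) = 1171.7045.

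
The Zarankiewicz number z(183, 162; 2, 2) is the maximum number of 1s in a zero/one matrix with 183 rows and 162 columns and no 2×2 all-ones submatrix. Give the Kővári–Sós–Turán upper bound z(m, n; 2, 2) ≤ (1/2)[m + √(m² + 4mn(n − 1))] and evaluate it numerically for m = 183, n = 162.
z(183, 162; 2, 2) ≤ (1/2)[183 + √(183² + 4·183·162·161)] = (1/2)[183 + √19125513] = 2278.1363

Kővári–Sós–Turán: let r_1, ..., r_183 be the row sums and z = Σ r_i the total number of 1s. Each pair of columns can share at most one row with both entries 1 (else a 2×2 all-ones block appears), so Σ_i C(r_i, 2) ≤ C(162, 2) = 13041. By convexity Σ_i C(r_i, 2) ≥ 183·C(z/183, 2) = z(z − 183)/(2·183), giving z² − 183z − 183·162·161 ≤ 0 and hence z ≤ (1/2)[183 + √(33489 + 4·4773006)] = (1/2)[183 + √19125513] ≈ (1/2)(183 + 4373.2726) = 2278.1363.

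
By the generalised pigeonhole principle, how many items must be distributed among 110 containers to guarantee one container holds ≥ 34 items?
n = (34 − 1)·110 + 1 = 3631

By the generalised pigeonhole principle, to guarantee some box contains ≥ r objects we need more than (r − 1) · k objects total. Threshold: n = (r − 1) · k + 1. With r = 34 and k = 110: n = 33 · 110 + 1 = 3630 + 1 = 3631. For n = 3630 = 33 · 110, we can put exactly 33 objects in every box, avoiding 34 in any single one — so 3631 is tight.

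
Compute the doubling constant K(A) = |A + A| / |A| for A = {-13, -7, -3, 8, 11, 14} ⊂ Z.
K = |A + A| / |A| = 19/6

Enumerate A + A = {a + b : a, b ∈ A}. With |A| = 6, there are |A|^2 = 36 ordered sum pairs; collecting distinct values, A + A = {-26, -20, -16, -14, -10, -6, -5, -2, 1, 4, 5, 7, 8, 11, 16, 19, 22, 25, 28}, so |A + A| = 19. Thus K = 19/6. For comparison, the minimum possible |A + A| over all 6-element sets is 2·6 − 1 = 11 (so min K = 11/6), attained only by arithmetic progressions.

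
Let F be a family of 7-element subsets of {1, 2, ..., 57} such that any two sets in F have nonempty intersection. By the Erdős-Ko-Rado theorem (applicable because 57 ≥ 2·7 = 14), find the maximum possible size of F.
max |F| = C(56, 6) = 32468436

Erdős-Ko-Rado (1961): when n ≥ 2k, max |F| = C(n−1, k−1). The bound is attained by the star {A : i ∈ A} for any fixed i ∈ [n]. Here C(57−1, 7−1) = C(56, 6) = 32468436.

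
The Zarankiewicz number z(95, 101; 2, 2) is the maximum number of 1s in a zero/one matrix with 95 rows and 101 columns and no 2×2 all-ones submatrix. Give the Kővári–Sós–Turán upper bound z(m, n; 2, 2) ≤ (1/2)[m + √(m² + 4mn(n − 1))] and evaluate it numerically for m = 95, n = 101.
z(95, 101; 2, 2) ≤ (1/2)[95 + √(95² + 4·95·101·100)] = (1/2)[95 + √3847025] = 1028.1917

Kővári–Sós–Turán: let r_1, ..., r_95 be the row sums and z = Σ r_i the total number of 1s. Each pair of columns can share at most one row with both entries 1 (else a 2×2 all-ones block appears), so Σ_i C(r_i, 2) ≤ C(101, 2) = 5050. By convexity Σ_i C(r_i, 2) ≥ 95·C(z/95, 2) = z(z − 95)/(2·95), giving z² − 95z − 95·101·100 ≤ 0 and hence z ≤ (1/2)[95 + √(9025 + 4·959500)] = (1/2)[95 + √3847025] ≈ (1/2)(95 + 1961.3834) = 1028.1917.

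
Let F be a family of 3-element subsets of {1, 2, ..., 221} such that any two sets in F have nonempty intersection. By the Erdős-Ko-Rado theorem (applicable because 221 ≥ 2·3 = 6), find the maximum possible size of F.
max |F| = C(220, 2) = 24090

The Erdős-Ko-Rado theorem states: for n ≥ 2k, an intersecting family of k-subsets of an n-element set has size at most C(n − 1, k − 1), with equality for 'star' families {A ⊆ [n] : |A| = k, i ∈ A} (fix an element i). For n = 221, k = 3: C(220, 2) = 24090.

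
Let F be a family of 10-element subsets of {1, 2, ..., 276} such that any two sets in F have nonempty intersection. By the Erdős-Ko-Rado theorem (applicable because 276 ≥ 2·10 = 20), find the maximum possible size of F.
max |F| = C(275, 9) = 21716166625145850

Erdős-Ko-Rado (1961): when n ≥ 2k, max |F| = C(n−1, k−1). The bound is attained by the star {A : i ∈ A} for any fixed i ∈ [n]. Here C(276−1, 10−1) = C(275, 9) = 21716166625145850.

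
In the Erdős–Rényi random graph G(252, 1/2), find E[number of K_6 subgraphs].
E[# K_6] = C(252, 6) · (1/2)^C(6, 2) = 334988390100 / 2^15 = 83747097525/8192 ≈ 10223034.365845

For each 6-subset S of vertices (there are C(252, 6) = 334988390100 such S), let X_S = 1 if S induces a K_6 (all C(6, 2) = 15 edges present). Then P(X_S = 1) = (1/2)^15 = 1/32768. By linearity of expectation, E[# K_6] = C(252, 6) · (1/2)^15 = 334988390100 / 32768 = 83747097525/8192 ≈ 10223034.365845.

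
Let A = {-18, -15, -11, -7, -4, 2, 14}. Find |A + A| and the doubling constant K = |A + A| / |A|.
K = |A + A| / |A| = 26/7

Enumerate A + A = {a + b : a, b ∈ A}. With |A| = 7, there are |A|^2 = 49 ordered sum pairs; collecting distinct values, A + A = {-36, -33, -30, -29, -26, -25, -22, -19, -18, -16, -15, -14, -13, -11, -9, -8, -5, -4, -2, -1, 3, 4, 7, 10, 16, 28}, so |A + A| = 26. Thus K = 26/7. For comparison, the minimum possible |A + A| over all 7-element sets is 2·7 − 1 = 13 (so min K = 13/7), attained only by arithmetic progressions.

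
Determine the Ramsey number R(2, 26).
R(2, 26) = 26

R(2, k) = k for all k ≥ 2: in a 2-colouring of K_k, either some edge is red (a red K_2) or all edges are blue (a blue K_k). And K_{25} coloured all-blue has no blue K_26, so R(2, 26) > 25. Hence R(2, 26) = 26.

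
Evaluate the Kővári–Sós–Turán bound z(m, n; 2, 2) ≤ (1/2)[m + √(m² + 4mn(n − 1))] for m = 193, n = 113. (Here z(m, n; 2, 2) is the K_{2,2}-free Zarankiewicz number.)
z(193, 113; 2, 2) ≤ (1/2)[193 + √(193² + 4·193·113·112)] = (1/2)[193 + √9807681] = 1662.3609

Kővári–Sós–Turán: let r_1, ..., r_193 be the row sums and z = Σ r_i the total number of 1s. Each pair of columns can share at most one row with both entries 1 (else a 2×2 all-ones block appears), so Σ_i C(r_i, 2) ≤ C(113, 2) = 6328. By convexity Σ_i C(r_i, 2) ≥ 193·C(z/193, 2) = z(z − 193)/(2·193), giving z² − 193z − 193·113·112 ≤ 0 and hence z ≤ (1/2)[193 + √(37249 + 4·2442608)] = (1/2)[193 + √9807681] ≈ (1/2)(193 + 3131.7217) = 1662.3609.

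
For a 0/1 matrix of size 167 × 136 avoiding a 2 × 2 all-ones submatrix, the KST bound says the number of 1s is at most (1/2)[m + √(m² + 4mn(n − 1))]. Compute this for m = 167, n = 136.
z(167, 136; 2, 2) ≤ (1/2)[167 + √(167² + 4·167·136·135)] = (1/2)[167 + √12292369] = 1836.5237

Kővári–Sós–Turán: let r_1, ..., r_167 be the row sums and z = Σ r_i the total number of 1s. Each pair of columns can share at most one row with both entries 1 (else a 2×2 all-ones block appears), so Σ_i C(r_i, 2) ≤ C(136, 2) = 9180. By convexity Σ_i C(r_i, 2) ≥ 167·C(z/167, 2) = z(z − 167)/(2·167), giving z² − 167z − 167·136·135 ≤ 0 and hence z ≤ (1/2)[167 + √(27889 + 4·3066120)] = (1/2)[167 + √12292369] ≈ (1/2)(167 + 3506.0475) = 1836.5237.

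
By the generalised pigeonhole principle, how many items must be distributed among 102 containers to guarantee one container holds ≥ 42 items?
n = (42 − 1)·102 + 1 = 4183

By the generalised pigeonhole principle, to guarantee some box contains ≥ r objects we need more than (r − 1) · k objects total. Threshold: n = (r − 1) · k + 1. With r = 42 and k = 102: n = 41 · 102 + 1 = 4182 + 1 = 4183. For n = 4182 = 41 · 102, we can put exactly 41 objects in every box, avoiding 42 in any single one — so 4183 is tight.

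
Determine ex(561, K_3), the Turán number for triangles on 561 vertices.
ex(561, K_3) = ⌊561^2/4⌋ = 78680

Mantel (1907): a triangle-free graph on n vertices has at most ⌊n^2/4⌋ edges, with equality for the complete bipartite graph K_{⌊n/2⌋, ⌈n/2⌉}. For n = 561: ⌊561^2/4⌋ = ⌊314721/4⌋ = 78680. The extremal graph is K_{280, 281}, which has 280·281 = 78680 edges.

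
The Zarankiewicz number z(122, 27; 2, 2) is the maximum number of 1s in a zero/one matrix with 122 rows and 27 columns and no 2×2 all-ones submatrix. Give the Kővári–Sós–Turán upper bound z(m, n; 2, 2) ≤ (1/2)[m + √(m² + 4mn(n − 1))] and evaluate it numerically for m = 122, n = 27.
z(122, 27; 2, 2) ≤ (1/2)[122 + √(122² + 4·122·27·26)] = (1/2)[122 + √357460] = 359.9398

Kővári–Sós–Turán: let r_1, ..., r_122 be the row sums and z = Σ r_i the total number of 1s. Each pair of columns can share at most one row with both entries 1 (else a 2×2 all-ones block appears), so Σ_i C(r_i, 2) ≤ C(27, 2) = 351. By convexity Σ_i C(r_i, 2) ≥ 122·C(z/122, 2) = z(z − 122)/(2·122), giving z² − 122z − 122·27·26 ≤ 0 and hence z ≤ (1/2)[122 + √(14884 + 4·85644)] = (1/2)[122 + √357460] ≈ (1/2)(122 + 597.8796) = 359.9398.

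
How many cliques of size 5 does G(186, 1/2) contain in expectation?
E[# K_5] = C(186, 5) · (1/2)^C(5, 2) = 1757291172 / 2^10 = 439322793/256 ≈ 1716104.660156

For each 5-subset S of vertices (there are C(186, 5) = 1757291172 such S), let X_S = 1 if S induces a K_5 (all C(5, 2) = 10 edges present). Then P(X_S = 1) = (1/2)^10 = 1/1024. By linearity of expectation, E[# K_5] = C(186, 5) · (1/2)^10 = 1757291172 / 1024 = 439322793/256 ≈ 1716104.660156.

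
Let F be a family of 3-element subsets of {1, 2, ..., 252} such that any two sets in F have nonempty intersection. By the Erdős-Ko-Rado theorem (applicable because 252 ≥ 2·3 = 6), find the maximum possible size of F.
max |F| = C(251, 2) = 31375

Erdős-Ko-Rado (1961): when n ≥ 2k, max |F| = C(n−1, k−1). The bound is attained by the star {A : i ∈ A} for any fixed i ∈ [n]. Here C(252−1, 3−1) = C(251, 2) = 31375.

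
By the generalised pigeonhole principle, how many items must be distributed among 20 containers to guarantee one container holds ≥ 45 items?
n = (45 − 1)·20 + 1 = 881

By the generalised pigeonhole principle, to guarantee some box contains ≥ r objects we need more than (r − 1) · k objects total. Threshold: n = (r − 1) · k + 1. With r = 45 and k = 20: n = 44 · 20 + 1 = 880 + 1 = 881. For n = 880 = 44 · 20, we can put exactly 44 objects in every box, avoiding 45 in any single one — so 881 is tight.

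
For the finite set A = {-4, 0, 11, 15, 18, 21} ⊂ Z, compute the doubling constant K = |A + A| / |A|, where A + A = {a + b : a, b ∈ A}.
K = |A + A| / |A| = 19/6

Enumerate A + A = {a + b : a, b ∈ A}. With |A| = 6, there are |A|^2 = 36 ordered sum pairs; collecting distinct values, A + A = {-8, -4, 0, 7, 11, 14, 15, 17, 18, 21, 22, 26, 29, 30, 32, 33, 36, 39, 42}, so |A + A| = 19. Thus K = 19/6. For comparison, the minimum possible |A + A| over all 6-element sets is 2·6 − 1 = 11 (so min K = 11/6), attained only by arithmetic progressions.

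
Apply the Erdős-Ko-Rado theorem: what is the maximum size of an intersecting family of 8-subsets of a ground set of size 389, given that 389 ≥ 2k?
max |F| = C(388, 7) = 248744535954816

Erdős-Ko-Rado (1961): when n ≥ 2k, max |F| = C(n−1, k−1). The bound is attained by the star {A : i ∈ A} for any fixed i ∈ [n]. Here C(389−1, 8−1) = C(388, 7) = 248744535954816.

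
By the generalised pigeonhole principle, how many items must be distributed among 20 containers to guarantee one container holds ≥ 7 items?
n = (7 − 1)·20 + 1 = 121

By the generalised pigeonhole principle, to guarantee some box contains ≥ r objects we need more than (r − 1) · k objects total. Threshold: n = (r − 1) · k + 1. With r = 7 and k = 20: n = 6 · 20 + 1 = 120 + 1 = 121. For n = 120 = 6 · 20, we can put exactly 6 objects in every box, avoiding 7 in any single one — so 121 is tight.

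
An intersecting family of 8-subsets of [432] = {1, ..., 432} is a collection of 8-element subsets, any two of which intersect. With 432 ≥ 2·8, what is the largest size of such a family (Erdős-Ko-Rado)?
max |F| = C(431, 7) = 521966528787275

The Erdős-Ko-Rado theorem states: for n ≥ 2k, an intersecting family of k-subsets of an n-element set has size at most C(n − 1, k − 1), with equality for 'star' families {A ⊆ [n] : |A| = k, i ∈ A} (fix an element i). For n = 432, k = 8: C(431, 7) = 521966528787275.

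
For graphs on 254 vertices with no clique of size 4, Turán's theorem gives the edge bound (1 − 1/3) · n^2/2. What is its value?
Turán density bound = (2/3) · 254^2/2 = 64516/3 ≈ 21505.3333

Turán's theorem: ex(n, K_{r+1}) is achieved by the complete r-partite Turán graph T(n, r) with parts as balanced as possible, and is at most (1 − 1/r) · n^2/2. For r = 3, n = 254: the density bound is (2/3) · 64516/2 = 64516/3 ≈ 21505.3333. The integer-valued extremum is e(T(254, 3)) = 21505, which is strictly less than the density bound 64516/3 since 3 ∤ 254 (the parts of T(254, 3) cannot all be equal).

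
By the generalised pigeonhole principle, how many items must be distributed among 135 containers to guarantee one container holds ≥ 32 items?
n = (32 − 1)·135 + 1 = 4186

By the generalised pigeonhole principle, to guarantee some box contains ≥ r objects we need more than (r − 1) · k objects total. Threshold: n = (r − 1) · k + 1. With r = 32 and k = 135: n = 31 · 135 + 1 = 4185 + 1 = 4186. For n = 4185 = 31 · 135, we can put exactly 31 objects in every box, avoiding 32 in any single one — so 4186 is tight.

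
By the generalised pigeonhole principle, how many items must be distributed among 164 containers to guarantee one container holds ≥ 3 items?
n = (3 − 1)·164 + 1 = 329

By the generalised pigeonhole principle, to guarantee some box contains ≥ r objects we need more than (r − 1) · k objects total. Threshold: n = (r − 1) · k + 1. With r = 3 and k = 164: n = 2 · 164 + 1 = 328 + 1 = 329. For n = 328 = 2 · 164, we can put exactly 2 objects in every box, avoiding 3 in any single one — so 329 is tight.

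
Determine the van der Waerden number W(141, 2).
W(141, 2) = 141 + 1 = 142

A 2-term AP is any pair of integers, so a monochromatic 2-AP exists iff some colour is used at least twice. With 141 colours, the colouring i ↦ i on {1, ..., 141} uses each colour once, avoiding any monochromatic pair, so W(141, 2) > 141. For {1, ..., 142}, pigeonhole forces two integers of the same colour, which form a monochromatic 2-AP. Hence W(141, 2) = 142.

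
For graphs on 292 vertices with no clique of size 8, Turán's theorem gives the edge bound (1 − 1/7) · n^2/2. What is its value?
Turán density bound = (6/7) · 292^2/2 = 255792/7 ≈ 36541.7143

Turán's theorem: ex(n, K_{r+1}) is achieved by the complete r-partite Turán graph T(n, r) with parts as balanced as possible, and is at most (1 − 1/r) · n^2/2. For r = 7, n = 292: the density bound is (6/7) · 85264/2 = 255792/7 ≈ 36541.7143. The integer-valued extremum is e(T(292, 7)) = 36541, which is strictly less than the density bound 255792/7 since 7 ∤ 292 (the parts of T(292, 7) cannot all be equal).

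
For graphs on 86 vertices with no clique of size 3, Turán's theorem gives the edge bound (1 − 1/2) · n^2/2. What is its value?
Turán density bound = (1/2) · 86^2/2 = 1849

Turán's theorem: ex(n, K_{r+1}) is achieved by the complete r-partite Turán graph T(n, r) with parts as balanced as possible, and is at most (1 − 1/r) · n^2/2. For r = 2, n = 86: the density bound is (1/2) · 7396/2 = 1849. Since 2 ∣ 86, the Turán graph T(86, 2) has parts of equal size 43, and its edge count e(T(86, 2)) = 1849 attains the density bound exactly.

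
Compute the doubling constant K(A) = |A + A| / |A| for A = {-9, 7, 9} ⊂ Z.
K = |A + A| / |A| = 6/3 = 2

Enumerate A + A = {a + b : a, b ∈ A}. With |A| = 3, there are |A|^2 = 9 ordered sum pairs; collecting distinct values, A + A = {-18, -2, 0, 14, 16, 18}, so |A + A| = 6. Thus K = 6/3 = 2. For comparison, the minimum possible |A + A| over all 3-element sets is 2·3 − 1 = 5 (so min K = 5/3), attained only by arithmetic progressions.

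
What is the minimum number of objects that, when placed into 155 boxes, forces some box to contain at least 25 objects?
n = (25 − 1)·155 + 1 = 3721

By the generalised pigeonhole principle, to guarantee some box contains ≥ r objects we need more than (r − 1) · k objects total. Threshold: n = (r − 1) · k + 1. With r = 25 and k = 155: n = 24 · 155 + 1 = 3720 + 1 = 3721. For n = 3720 = 24 · 155, we can put exactly 24 objects in every box, avoiding 25 in any single one — so 3721 is tight.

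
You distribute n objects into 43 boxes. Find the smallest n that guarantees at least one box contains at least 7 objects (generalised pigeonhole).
n = (7 − 1)·43 + 1 = 259

By the generalised pigeonhole principle, to guarantee some box contains ≥ r objects we need more than (r − 1) · k objects total. Threshold: n = (r − 1) · k + 1. With r = 7 and k = 43: n = 6 · 43 + 1 = 258 + 1 = 259. For n = 258 = 6 · 43, we can put exactly 6 objects in every box, avoiding 7 in any single one — so 259 is tight.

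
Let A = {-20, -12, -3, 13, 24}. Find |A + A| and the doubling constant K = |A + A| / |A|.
K = |A + A| / |A| = 15/5 = 3

Enumerate A + A = {a + b : a, b ∈ A}. With |A| = 5, there are |A|^2 = 25 ordered sum pairs; collecting distinct values, A + A = {-40, -32, -24, -23, -15, -7, -6, 1, 4, 10, 12, 21, 26, 37, 48}, so |A + A| = 15. Thus K = 15/5 = 3. For comparison, the minimum possible |A + A| over all 5-element sets is 2·5 − 1 = 9 (so min K = 9/5), attained only by arithmetic progressions.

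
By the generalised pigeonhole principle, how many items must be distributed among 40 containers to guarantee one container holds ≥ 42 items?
n = (42 − 1)·40 + 1 = 1641

By the generalised pigeonhole principle, to guarantee some box contains ≥ r objects we need more than (r − 1) · k objects total. Threshold: n = (r − 1) · k + 1. With r = 42 and k = 40: n = 41 · 40 + 1 = 1640 + 1 = 1641. For n = 1640 = 41 · 40, we can put exactly 41 objects in every box, avoiding 42 in any single one — so 1641 is tight.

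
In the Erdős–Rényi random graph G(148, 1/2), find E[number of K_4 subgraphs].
E[# K_4] = C(148, 4) · (1/2)^C(4, 2) = 19190605 / 2^6 = 299853.203125

For each 4-subset S of vertices (there are C(148, 4) = 19190605 such S), let X_S = 1 if S induces a K_4 (all C(4, 2) = 6 edges present). Then P(X_S = 1) = (1/2)^6 = 1/64. By linearity of expectation, E[# K_4] = C(148, 4) · (1/2)^6 = 19190605 / 64 = 299853.203125.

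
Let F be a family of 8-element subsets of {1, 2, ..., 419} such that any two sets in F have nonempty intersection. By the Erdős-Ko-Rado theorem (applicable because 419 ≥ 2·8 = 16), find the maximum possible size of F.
max |F| = C(418, 7) = 420601518658464

The Erdős-Ko-Rado theorem states: for n ≥ 2k, an intersecting family of k-subsets of an n-element set has size at most C(n − 1, k − 1), with equality for 'star' families {A ⊆ [n] : |A| = k, i ∈ A} (fix an element i). For n = 419, k = 8: C(418, 7) = 420601518658464.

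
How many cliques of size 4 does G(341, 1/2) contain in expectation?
E[# K_4] = C(341, 4) · (1/2)^C(4, 2) = 553526545 / 2^6 = 8648852.265625

For each 4-subset S of vertices (there are C(341, 4) = 553526545 such S), let X_S = 1 if S induces a K_4 (all C(4, 2) = 6 edges present). Then P(X_S = 1) = (1/2)^6 = 1/64. By linearity of expectation, E[# K_4] = C(341, 4) · (1/2)^6 = 553526545 / 64 = 8648852.265625.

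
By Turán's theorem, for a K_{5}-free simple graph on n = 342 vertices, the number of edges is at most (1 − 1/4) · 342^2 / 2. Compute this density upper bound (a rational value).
Turán density bound = (3/4) · 342^2/2 = 87723/2 ≈ 43861.5

Turán's theorem: ex(n, K_{r+1}) is achieved by the complete r-partite Turán graph T(n, r) with parts as balanced as possible, and is at most (1 − 1/r) · n^2/2. For r = 4, n = 342: the density bound is (3/4) · 116964/2 = 87723/2 ≈ 43861.5. The integer-valued extremum is e(T(342, 4)) = 43861, which is strictly less than the density bound 87723/2 since 4 ∤ 342 (the parts of T(342, 4) cannot all be equal).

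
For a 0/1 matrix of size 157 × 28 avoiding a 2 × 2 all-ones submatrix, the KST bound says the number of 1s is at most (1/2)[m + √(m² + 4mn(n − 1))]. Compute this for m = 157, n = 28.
z(157, 28; 2, 2) ≤ (1/2)[157 + √(157² + 4·157·28·27)] = (1/2)[157 + √499417] = 431.8472

Kővári–Sós–Turán: let r_1, ..., r_157 be the row sums and z = Σ r_i the total number of 1s. Each pair of columns can share at most one row with both entries 1 (else a 2×2 all-ones block appears), so Σ_i C(r_i, 2) ≤ C(28, 2) = 378. By convexity Σ_i C(r_i, 2) ≥ 157·C(z/157, 2) = z(z − 157)/(2·157), giving z² − 157z − 157·28·27 ≤ 0 and hence z ≤ (1/2)[157 + √(24649 + 4·118692)] = (1/2)[157 + √499417] ≈ (1/2)(157 + 706.6944) = 431.8472.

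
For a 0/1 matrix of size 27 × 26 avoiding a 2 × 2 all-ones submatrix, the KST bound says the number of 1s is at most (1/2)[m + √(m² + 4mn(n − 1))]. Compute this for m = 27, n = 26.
z(27, 26; 2, 2) ≤ (1/2)[27 + √(27² + 4·27·26·25)] = (1/2)[27 + √70929] = 146.6625

Kővári–Sós–Turán: let r_1, ..., r_27 be the row sums and z = Σ r_i the total number of 1s. Each pair of columns can share at most one row with both entries 1 (else a 2×2 all-ones block appears), so Σ_i C(r_i, 2) ≤ C(26, 2) = 325. By convexity Σ_i C(r_i, 2) ≥ 27·C(z/27, 2) = z(z − 27)/(2·27), giving z² − 27z − 27·26·25 ≤ 0 and hence z ≤ (1/2)[27 + √(729 + 4·17550)] = (1/2)[27 + √70929] ≈ (1/2)(27 + 266.325) = 146.6625.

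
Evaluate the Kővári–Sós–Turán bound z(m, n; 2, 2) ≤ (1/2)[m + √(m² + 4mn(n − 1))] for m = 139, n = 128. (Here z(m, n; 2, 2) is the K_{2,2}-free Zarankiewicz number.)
z(139, 128; 2, 2) ≤ (1/2)[139 + √(139² + 4·139·128·127)] = (1/2)[139 + √9057657] = 1574.2971

Kővári–Sós–Turán: let r_1, ..., r_139 be the row sums and z = Σ r_i the total number of 1s. Each pair of columns can share at most one row with both entries 1 (else a 2×2 all-ones block appears), so Σ_i C(r_i, 2) ≤ C(128, 2) = 8128. By convexity Σ_i C(r_i, 2) ≥ 139·C(z/139, 2) = z(z − 139)/(2·139), giving z² − 139z − 139·128·127 ≤ 0 and hence z ≤ (1/2)[139 + √(19321 + 4·2259584)] = (1/2)[139 + √9057657] ≈ (1/2)(139 + 3009.5942) = 1574.2971.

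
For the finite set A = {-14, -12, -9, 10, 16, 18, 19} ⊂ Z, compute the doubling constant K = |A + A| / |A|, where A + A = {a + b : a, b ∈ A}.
K = |A + A| / |A| = 26/7

Enumerate A + A = {a + b : a, b ∈ A}. With |A| = 7, there are |A|^2 = 49 ordered sum pairs; collecting distinct values, A + A = {-28, -26, -24, -23, -21, -18, -4, -2, 1, 2, 4, 5, 6, 7, 9, 10, 20, 26, 28, 29, 32, 34, 35, 36, 37, 38}, so |A + A| = 26. Thus K = 26/7. For comparison, the minimum possible |A + A| over all 7-element sets is 2·7 − 1 = 13 (so min K = 13/7), attained only by arithmetic progressions.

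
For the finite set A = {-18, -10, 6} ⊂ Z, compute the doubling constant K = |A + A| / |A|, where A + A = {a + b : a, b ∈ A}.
K = |A + A| / |A| = 6/3 = 2

Enumerate A + A = {a + b : a, b ∈ A}. With |A| = 3, there are |A|^2 = 9 ordered sum pairs; collecting distinct values, A + A = {-36, -28, -20, -12, -4, 12}, so |A + A| = 6. Thus K = 6/3 = 2. For comparison, the minimum possible |A + A| over all 3-element sets is 2·3 − 1 = 5 (so min K = 5/3), attained only by arithmetic progressions.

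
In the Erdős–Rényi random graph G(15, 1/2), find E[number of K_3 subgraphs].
E[# K_3] = C(15, 3) · (1/2)^C(3, 2) = 455 / 2^3 = 56.875

For each 3-subset S of vertices (there are C(15, 3) = 455 such S), let X_S = 1 if S induces a K_3 (all C(3, 2) = 3 edges present). Then P(X_S = 1) = (1/2)^3 = 1/8. By linearity of expectation, E[# K_3] = C(15, 3) · (1/2)^3 = 455 / 8 = 56.875.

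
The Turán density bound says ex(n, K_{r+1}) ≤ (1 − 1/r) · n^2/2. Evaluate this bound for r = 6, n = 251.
Turán density bound = (5/6) · 251^2/2 = 315005/12 ≈ 26250.4167

Turán's theorem: ex(n, K_{r+1}) is achieved by the complete r-partite Turán graph T(n, r) with parts as balanced as possible, and is at most (1 − 1/r) · n^2/2. For r = 6, n = 251: the density bound is (5/6) · 63001/2 = 315005/12 ≈ 26250.4167. The integer-valued extremum is e(T(251, 6)) = 26250, which is strictly less than the density bound 315005/12 since 6 ∤ 251 (the parts of T(251, 6) cannot all be equal).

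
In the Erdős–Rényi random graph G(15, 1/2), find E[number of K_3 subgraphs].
E[# K_3] = C(15, 3) · (1/2)^C(3, 2) = 455 / 2^3 = 56.875

For each 3-subset S of vertices (there are C(15, 3) = 455 such S), let X_S = 1 if S induces a K_3 (all C(3, 2) = 3 edges present). Then P(X_S = 1) = (1/2)^3 = 1/8. By linearity of expectation, E[# K_3] = C(15, 3) · (1/2)^3 = 455 / 8 = 56.875.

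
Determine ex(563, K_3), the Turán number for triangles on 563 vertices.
ex(563, K_3) = ⌊563^2/4⌋ = 79242

Mantel (1907): a triangle-free graph on n vertices has at most ⌊n^2/4⌋ edges, with equality for the complete bipartite graph K_{⌊n/2⌋, ⌈n/2⌉}. For n = 563: ⌊563^2/4⌋ = ⌊316969/4⌋ = 79242. The extremal graph is K_{281, 282}, which has 281·282 = 79242 edges.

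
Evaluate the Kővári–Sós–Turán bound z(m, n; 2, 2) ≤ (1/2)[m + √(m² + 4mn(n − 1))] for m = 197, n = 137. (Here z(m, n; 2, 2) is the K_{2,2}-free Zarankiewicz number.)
z(197, 137; 2, 2) ≤ (1/2)[197 + √(197² + 4·197·137·136)] = (1/2)[197 + √14720825] = 2016.8864

Kővári–Sós–Turán: let r_1, ..., r_197 be the row sums and z = Σ r_i the total number of 1s. Each pair of columns can share at most one row with both entries 1 (else a 2×2 all-ones block appears), so Σ_i C(r_i, 2) ≤ C(137, 2) = 9316. By convexity Σ_i C(r_i, 2) ≥ 197·C(z/197, 2) = z(z − 197)/(2·197), giving z² − 197z − 197·137·136 ≤ 0 and hence z ≤ (1/2)[197 + √(38809 + 4·3670504)] = (1/2)[197 + √14720825] ≈ (1/2)(197 + 3836.7727) = 2016.8864.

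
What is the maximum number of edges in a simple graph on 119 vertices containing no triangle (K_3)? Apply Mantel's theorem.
ex(119, K_3) = ⌊119^2/4⌋ = 3540

Mantel (1907): a triangle-free graph on n vertices has at most ⌊n^2/4⌋ edges, with equality for the complete bipartite graph K_{⌊n/2⌋, ⌈n/2⌉}. For n = 119: ⌊119^2/4⌋ = ⌊14161/4⌋ = 3540. The extremal graph is K_{59, 60}, which has 59·60 = 3540 edges.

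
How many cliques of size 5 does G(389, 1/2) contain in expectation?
E[# K_5] = C(389, 5) · (1/2)^C(5, 2) = 72336764577 / 2^10 ≈ 70641371.657227

For each 5-subset S of vertices (there are C(389, 5) = 72336764577 such S), let X_S = 1 if S induces a K_5 (all C(5, 2) = 10 edges present). Then P(X_S = 1) = (1/2)^10 = 1/1024. By linearity of expectation, E[# K_5] = C(389, 5) · (1/2)^10 = 72336764577 / 1024 ≈ 70641371.657227.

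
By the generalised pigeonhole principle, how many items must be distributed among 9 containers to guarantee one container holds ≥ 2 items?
n = (2 − 1)·9 + 1 = 10

By the generalised pigeonhole principle, to guarantee some box contains ≥ r objects we need more than (r − 1) · k objects total. Threshold: n = (r − 1) · k + 1. With r = 2 and k = 9: n = 1 · 9 + 1 = 9 + 1 = 10. For n = 9 = 1 · 9, we can put exactly 1 objects in every box, avoiding 2 in any single one — so 10 is tight.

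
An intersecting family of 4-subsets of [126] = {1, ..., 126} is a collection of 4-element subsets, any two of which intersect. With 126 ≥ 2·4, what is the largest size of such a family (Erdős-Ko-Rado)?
max |F| = C(125, 3) = 317750

Erdős-Ko-Rado (1961): when n ≥ 2k, max |F| = C(n−1, k−1). The bound is attained by the star {A : i ∈ A} for any fixed i ∈ [n]. Here C(126−1, 4−1) = C(125, 3) = 317750.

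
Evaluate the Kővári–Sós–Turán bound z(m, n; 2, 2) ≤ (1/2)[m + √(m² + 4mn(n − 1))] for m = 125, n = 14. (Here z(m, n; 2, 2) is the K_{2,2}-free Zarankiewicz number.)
z(125, 14; 2, 2) ≤ (1/2)[125 + √(125² + 4·125·14·13)] = (1/2)[125 + √106625] = 225.7674

Kővári–Sós–Turán: let r_1, ..., r_125 be the row sums and z = Σ r_i the total number of 1s. Each pair of columns can share at most one row with both entries 1 (else a 2×2 all-ones block appears), so Σ_i C(r_i, 2) ≤ C(14, 2) = 91. By convexity Σ_i C(r_i, 2) ≥ 125·C(z/125, 2) = z(z − 125)/(2·125), giving z² − 125z − 125·14·13 ≤ 0 and hence z ≤ (1/2)[125 + √(15625 + 4·22750)] = (1/2)[125 + √106625] ≈ (1/2)(125 + 326.5348) = 225.7674.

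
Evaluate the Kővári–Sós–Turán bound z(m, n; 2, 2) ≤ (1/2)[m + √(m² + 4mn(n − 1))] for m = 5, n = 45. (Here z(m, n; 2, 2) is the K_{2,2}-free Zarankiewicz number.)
z(5, 45; 2, 2) ≤ (1/2)[5 + √(5² + 4·5·45·44)] = (1/2)[5 + √39625] = 102.0301

Kővári–Sós–Turán: let r_1, ..., r_5 be the row sums and z = Σ r_i the total number of 1s. Each pair of columns can share at most one row with both entries 1 (else a 2×2 all-ones block appears), so Σ_i C(r_i, 2) ≤ C(45, 2) = 990. By convexity Σ_i C(r_i, 2) ≥ 5·C(z/5, 2) = z(z − 5)/(2·5), giving z² − 5z − 5·45·44 ≤ 0 and hence z ≤ (1/2)[5 + √(25 + 4·9900)] = (1/2)[5 + √39625] ≈ (1/2)(5 + 199.0603) = 102.0301.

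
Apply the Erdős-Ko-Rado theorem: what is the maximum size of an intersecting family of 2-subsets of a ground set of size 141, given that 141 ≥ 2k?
max |F| = C(140, 1) = 140

The Erdős-Ko-Rado theorem states: for n ≥ 2k, an intersecting family of k-subsets of an n-element set has size at most C(n − 1, k − 1), with equality for 'star' families {A ⊆ [n] : |A| = k, i ∈ A} (fix an element i). For n = 141, k = 2: C(140, 1) = 140.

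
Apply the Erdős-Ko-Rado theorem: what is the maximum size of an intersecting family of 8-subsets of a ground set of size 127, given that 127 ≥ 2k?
max |F| = C(126, 7) = 84431259000

Erdős-Ko-Rado (1961): when n ≥ 2k, max |F| = C(n−1, k−1). The bound is attained by the star {A : i ∈ A} for any fixed i ∈ [n]. Here C(127−1, 8−1) = C(126, 7) = 84431259000.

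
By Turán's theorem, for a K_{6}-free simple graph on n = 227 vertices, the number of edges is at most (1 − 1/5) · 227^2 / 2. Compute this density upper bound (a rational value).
Turán density bound = (4/5) · 227^2/2 = 103058/5 ≈ 20611.6

Turán's theorem: ex(n, K_{r+1}) is achieved by the complete r-partite Turán graph T(n, r) with parts as balanced as possible, and is at most (1 − 1/r) · n^2/2. For r = 5, n = 227: the density bound is (4/5) · 51529/2 = 103058/5 ≈ 20611.6. The integer-valued extremum is e(T(227, 5)) = 20611, which is strictly less than the density bound 103058/5 since 5 ∤ 227 (the parts of T(227, 5) cannot all be equal).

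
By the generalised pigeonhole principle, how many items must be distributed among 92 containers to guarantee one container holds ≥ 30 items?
n = (30 − 1)·92 + 1 = 2669

By the generalised pigeonhole principle, to guarantee some box contains ≥ r objects we need more than (r − 1) · k objects total. Threshold: n = (r − 1) · k + 1. With r = 30 and k = 92: n = 29 · 92 + 1 = 2668 + 1 = 2669. For n = 2668 = 29 · 92, we can put exactly 29 objects in every box, avoiding 30 in any single one — so 2669 is tight.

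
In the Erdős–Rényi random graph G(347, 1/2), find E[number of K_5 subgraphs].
E[# K_5] = C(347, 5) · (1/2)^C(5, 2) = 40728272074 / 2^10 = 20364136037/512 ≈ 39773703.197266

For each 5-subset S of vertices (there are C(347, 5) = 40728272074 such S), let X_S = 1 if S induces a K_5 (all C(5, 2) = 10 edges present). Then P(X_S = 1) = (1/2)^10 = 1/1024. By linearity of expectation, E[# K_5] = C(347, 5) · (1/2)^10 = 40728272074 / 1024 = 20364136037/512 ≈ 39773703.197266.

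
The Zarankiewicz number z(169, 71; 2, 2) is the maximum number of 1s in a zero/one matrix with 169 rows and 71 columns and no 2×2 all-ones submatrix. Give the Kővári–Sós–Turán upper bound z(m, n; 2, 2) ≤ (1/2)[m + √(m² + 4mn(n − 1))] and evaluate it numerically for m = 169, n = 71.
z(169, 71; 2, 2) ≤ (1/2)[169 + √(169² + 4·169·71·70)] = (1/2)[169 + √3388281] = 1004.8642

Kővári–Sós–Turán: let r_1, ..., r_169 be the row sums and z = Σ r_i the total number of 1s. Each pair of columns can share at most one row with both entries 1 (else a 2×2 all-ones block appears), so Σ_i C(r_i, 2) ≤ C(71, 2) = 2485. By convexity Σ_i C(r_i, 2) ≥ 169·C(z/169, 2) = z(z − 169)/(2·169), giving z² − 169z − 169·71·70 ≤ 0 and hence z ≤ (1/2)[169 + √(28561 + 4·839930)] = (1/2)[169 + √3388281] ≈ (1/2)(169 + 1840.7284) = 1004.8642.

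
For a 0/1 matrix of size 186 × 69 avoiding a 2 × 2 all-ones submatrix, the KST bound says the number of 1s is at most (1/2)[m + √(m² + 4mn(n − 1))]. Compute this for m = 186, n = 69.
z(186, 69; 2, 2) ≤ (1/2)[186 + √(186² + 4·186·69·68)] = (1/2)[186 + √3525444] = 1031.8083

Kővári–Sós–Turán: let r_1, ..., r_186 be the row sums and z = Σ r_i the total number of 1s. Each pair of columns can share at most one row with both entries 1 (else a 2×2 all-ones block appears), so Σ_i C(r_i, 2) ≤ C(69, 2) = 2346. By convexity Σ_i C(r_i, 2) ≥ 186·C(z/186, 2) = z(z − 186)/(2·186), giving z² − 186z − 186·69·68 ≤ 0 and hence z ≤ (1/2)[186 + √(34596 + 4·872712)] = (1/2)[186 + √3525444] ≈ (1/2)(186 + 1877.6166) = 1031.8083.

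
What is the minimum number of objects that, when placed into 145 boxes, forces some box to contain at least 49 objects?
n = (49 − 1)·145 + 1 = 6961

By the generalised pigeonhole principle, to guarantee some box contains ≥ r objects we need more than (r − 1) · k objects total. Threshold: n = (r − 1) · k + 1. With r = 49 and k = 145: n = 48 · 145 + 1 = 6960 + 1 = 6961. For n = 6960 = 48 · 145, we can put exactly 48 objects in every box, avoiding 49 in any single one — so 6961 is tight.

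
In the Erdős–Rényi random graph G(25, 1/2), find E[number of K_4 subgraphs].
E[# K_4] = C(25, 4) · (1/2)^C(4, 2) = 12650 / 2^6 = 6325/32 = 197.65625

For each 4-subset S of vertices (there are C(25, 4) = 12650 such S), let X_S = 1 if S induces a K_4 (all C(4, 2) = 6 edges present). Then P(X_S = 1) = (1/2)^6 = 1/64. By linearity of expectation, E[# K_4] = C(25, 4) · (1/2)^6 = 12650 / 64 = 6325/32 = 197.65625.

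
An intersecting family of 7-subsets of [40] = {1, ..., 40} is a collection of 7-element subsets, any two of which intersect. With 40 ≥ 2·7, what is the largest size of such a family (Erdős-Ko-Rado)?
max |F| = C(39, 6) = 3262623

Erdős-Ko-Rado (1961): when n ≥ 2k, max |F| = C(n−1, k−1). The bound is attained by the star {A : i ∈ A} for any fixed i ∈ [n]. Here C(40−1, 7−1) = C(39, 6) = 3262623.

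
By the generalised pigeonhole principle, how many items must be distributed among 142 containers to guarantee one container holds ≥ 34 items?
n = (34 − 1)·142 + 1 = 4687

By the generalised pigeonhole principle, to guarantee some box contains ≥ r objects we need more than (r − 1) · k objects total. Threshold: n = (r − 1) · k + 1. With r = 34 and k = 142: n = 33 · 142 + 1 = 4686 + 1 = 4687. For n = 4686 = 33 · 142, we can put exactly 33 objects in every box, avoiding 34 in any single one — so 4687 is tight.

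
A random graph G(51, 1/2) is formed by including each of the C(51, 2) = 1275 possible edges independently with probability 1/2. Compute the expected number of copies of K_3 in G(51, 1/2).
E[# K_3] = C(51, 3) · (1/2)^C(3, 2) = 20825 / 2^3 = 2603.125

For each 3-subset S of vertices (there are C(51, 3) = 20825 such S), let X_S = 1 if S induces a K_3 (all C(3, 2) = 3 edges present). Then P(X_S = 1) = (1/2)^3 = 1/8. By linearity of expectation, E[# K_3] = C(51, 3) · (1/2)^3 = 20825 / 8 = 2603.125.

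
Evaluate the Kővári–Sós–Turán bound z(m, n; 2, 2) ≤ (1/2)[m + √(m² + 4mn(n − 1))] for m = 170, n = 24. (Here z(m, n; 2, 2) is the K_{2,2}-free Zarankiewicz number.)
z(170, 24; 2, 2) ≤ (1/2)[170 + √(170² + 4·170·24·23)] = (1/2)[170 + √404260] = 402.9072

Kővári–Sós–Turán: let r_1, ..., r_170 be the row sums and z = Σ r_i the total number of 1s. Each pair of columns can share at most one row with both entries 1 (else a 2×2 all-ones block appears), so Σ_i C(r_i, 2) ≤ C(24, 2) = 276. By convexity Σ_i C(r_i, 2) ≥ 170·C(z/170, 2) = z(z − 170)/(2·170), giving z² − 170z − 170·24·23 ≤ 0 and hence z ≤ (1/2)[170 + √(28900 + 4·93840)] = (1/2)[170 + √404260] ≈ (1/2)(170 + 635.8144) = 402.9072.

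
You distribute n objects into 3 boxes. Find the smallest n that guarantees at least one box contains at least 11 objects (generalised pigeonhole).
n = (11 − 1)·3 + 1 = 31

By the generalised pigeonhole principle, to guarantee some box contains ≥ r objects we need more than (r − 1) · k objects total. Threshold: n = (r − 1) · k + 1. With r = 11 and k = 3: n = 10 · 3 + 1 = 30 + 1 = 31. For n = 30 = 10 · 3, we can put exactly 10 objects in every box, avoiding 11 in any single one — so 31 is tight.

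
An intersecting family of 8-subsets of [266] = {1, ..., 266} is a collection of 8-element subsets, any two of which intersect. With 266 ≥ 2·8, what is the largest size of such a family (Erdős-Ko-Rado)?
max |F| = C(265, 7) = 16810859697060

The Erdős-Ko-Rado theorem states: for n ≥ 2k, an intersecting family of k-subsets of an n-element set has size at most C(n − 1, k − 1), with equality for 'star' families {A ⊆ [n] : |A| = k, i ∈ A} (fix an element i). For n = 266, k = 8: C(265, 7) = 16810859697060.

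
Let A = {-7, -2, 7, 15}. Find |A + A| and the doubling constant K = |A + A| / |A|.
K = |A + A| / |A| = 10/4 = 5/2

Enumerate A + A = {a + b : a, b ∈ A}. With |A| = 4, there are |A|^2 = 16 ordered sum pairs; collecting distinct values, A + A = {-14, -9, -4, 0, 5, 8, 13, 14, 22, 30}, so |A + A| = 10. Thus K = 10/4 = 5/2. For comparison, the minimum possible |A + A| over all 4-element sets is 2·4 − 1 = 7 (so min K = 7/4), attained only by arithmetic progressions.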